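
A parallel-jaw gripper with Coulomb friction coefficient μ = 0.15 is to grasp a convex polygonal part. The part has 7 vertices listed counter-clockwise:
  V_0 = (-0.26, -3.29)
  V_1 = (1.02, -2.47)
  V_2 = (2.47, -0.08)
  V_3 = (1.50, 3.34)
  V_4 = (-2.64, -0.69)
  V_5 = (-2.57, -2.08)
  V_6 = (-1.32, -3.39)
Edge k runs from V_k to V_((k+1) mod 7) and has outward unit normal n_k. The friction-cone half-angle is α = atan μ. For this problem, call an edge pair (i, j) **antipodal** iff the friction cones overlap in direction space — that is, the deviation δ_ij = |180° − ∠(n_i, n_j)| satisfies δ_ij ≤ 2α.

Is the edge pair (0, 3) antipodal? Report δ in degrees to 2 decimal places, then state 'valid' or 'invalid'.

α = atan 0.15 = 8.53°;  2α = 17.06°
edge 0: e_0 = (+1.28, +0.82);  n_0 = (+0.5394, -0.8420)
edge 3: e_3 = (-4.14, -4.03);  n_3 = (-0.6975, +0.7166)
∠(n_0, n_3) = 168.42°
δ = |180° − 168.42°| = 11.58°
11.58° ≤ 2α = 17.06°  →  valid

δ = 11.58°, valid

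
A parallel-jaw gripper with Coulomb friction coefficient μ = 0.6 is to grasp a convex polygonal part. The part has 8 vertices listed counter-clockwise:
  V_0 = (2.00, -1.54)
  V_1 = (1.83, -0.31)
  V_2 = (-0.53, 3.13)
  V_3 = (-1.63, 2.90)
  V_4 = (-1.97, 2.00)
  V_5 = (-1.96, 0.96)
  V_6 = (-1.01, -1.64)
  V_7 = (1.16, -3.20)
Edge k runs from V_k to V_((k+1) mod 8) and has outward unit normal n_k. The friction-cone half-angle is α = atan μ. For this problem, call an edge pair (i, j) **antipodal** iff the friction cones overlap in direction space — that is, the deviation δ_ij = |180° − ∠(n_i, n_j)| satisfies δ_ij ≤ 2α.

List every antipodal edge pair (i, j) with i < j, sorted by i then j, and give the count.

count = 13; pairs: (0,3), (0,4), (0,5), (0,6), (1,3), (1,4), (1,5), (1,6), (2,6), (2,7), (3,7), (4,7), (5,7)

α = atan 0.6 = 30.96°;  2α = 61.93°
n_0 = (+0.9906, +0.1369)
n_1 = (+0.8246, +0.5657)
n_2 = (-0.2047, +0.9788)
n_3 = (-0.9355, +0.3534)
n_4 = (-1.0000, -0.0096)
n_5 = (-0.9393, -0.3432)
n_6 = (-0.5837, -0.8120)
n_7 = (+0.8923, -0.4515)
  (0,1): δ = 153.42°  ·
  (0,2): δ = 86.06°  ·
  (0,3): δ = 28.56°  ✓
  (0,4): δ = 7.32°  ✓
  (0,5): δ = 12.20°  ✓
  (0,6): δ = 46.42°  ✓
  (0,7): δ = 145.29°  ·
  (1,2): δ = 112.64°  ·
  (1,3): δ = 55.15°  ✓
  (1,4): δ = 33.90°  ✓
  (1,5): δ = 14.38°  ✓
  (1,6): δ = 19.84°  ✓
  (1,7): δ = 118.71°  ·
  (2,3): δ = 122.51°  ·
  (2,4): δ = 101.26°  ·
  (2,5): δ = 81.74°  ·
  (2,6): δ = 47.52°  ✓
  (2,7): δ = 51.35°  ✓
  (3,4): δ = 158.75°  ·
  (3,5): δ = 139.23°  ·
  (3,6): δ = 105.02°  ·
  (3,7): δ = 6.15°  ✓
  (4,5): δ = 160.48°  ·
  (4,6): δ = 126.26°  ·
  (4,7): δ = 27.39°  ✓
  (5,6): δ = 145.78°  ·
  (5,7): δ = 46.91°  ✓
  (6,7): δ = 81.13°  ·
antipodal pairs: 13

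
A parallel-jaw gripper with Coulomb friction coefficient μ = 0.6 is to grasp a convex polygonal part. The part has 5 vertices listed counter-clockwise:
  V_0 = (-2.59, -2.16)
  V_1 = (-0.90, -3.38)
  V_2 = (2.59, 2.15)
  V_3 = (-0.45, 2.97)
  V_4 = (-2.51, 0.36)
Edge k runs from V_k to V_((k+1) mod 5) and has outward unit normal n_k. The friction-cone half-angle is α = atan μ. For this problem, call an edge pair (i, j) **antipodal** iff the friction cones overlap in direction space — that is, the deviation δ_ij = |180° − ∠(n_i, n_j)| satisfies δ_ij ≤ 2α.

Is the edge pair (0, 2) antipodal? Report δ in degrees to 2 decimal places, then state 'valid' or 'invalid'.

α = atan 0.6 = 30.96°;  2α = 61.93°
edge 0: e_0 = (+1.69, -1.22);  n_0 = (-0.5853, -0.8108)
edge 2: e_2 = (-3.04, +0.82);  n_2 = (+0.2604, +0.9655)
∠(n_0, n_2) = 159.27°
δ = |180° − 159.27°| = 20.73°
20.73° ≤ 2α = 61.93°  →  valid

δ = 20.73°, valid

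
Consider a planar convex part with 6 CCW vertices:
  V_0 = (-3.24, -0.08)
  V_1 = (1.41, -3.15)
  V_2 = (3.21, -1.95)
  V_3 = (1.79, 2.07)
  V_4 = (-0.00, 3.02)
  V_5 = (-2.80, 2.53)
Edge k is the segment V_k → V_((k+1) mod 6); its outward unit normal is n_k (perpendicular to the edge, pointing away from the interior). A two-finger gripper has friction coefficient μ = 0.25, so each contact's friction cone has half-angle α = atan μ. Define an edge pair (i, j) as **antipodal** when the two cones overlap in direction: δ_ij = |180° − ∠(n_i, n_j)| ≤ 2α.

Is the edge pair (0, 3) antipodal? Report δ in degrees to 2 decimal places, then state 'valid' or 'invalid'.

δ = 5.48°, valid

α = atan 0.25 = 14.04°;  2α = 28.07°
edge 0: e_0 = (+4.65, -3.07);  n_0 = (-0.5510, -0.8345)
edge 3: e_3 = (-1.79, +0.95);  n_3 = (+0.4688, +0.8833)
∠(n_0, n_3) = 174.52°
δ = |180° − 174.52°| = 5.48°
5.48° ≤ 2α = 28.07°  →  valid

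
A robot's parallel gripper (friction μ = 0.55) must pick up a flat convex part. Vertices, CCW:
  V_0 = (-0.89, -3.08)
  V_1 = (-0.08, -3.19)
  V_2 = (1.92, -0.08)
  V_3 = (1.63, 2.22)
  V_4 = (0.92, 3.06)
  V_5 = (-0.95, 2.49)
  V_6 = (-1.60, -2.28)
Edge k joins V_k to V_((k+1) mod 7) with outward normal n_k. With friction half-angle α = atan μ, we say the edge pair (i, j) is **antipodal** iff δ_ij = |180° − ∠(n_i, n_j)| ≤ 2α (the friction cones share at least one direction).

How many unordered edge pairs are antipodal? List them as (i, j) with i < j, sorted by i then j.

count = 8; pairs: (0,3), (0,4), (1,4), (1,5), (2,5), (2,6), (3,5), (3,6)

α = atan 0.55 = 28.81°;  2α = 57.62°
n_0 = (-0.1346, -0.9909)
n_1 = (+0.8411, -0.5409)
n_2 = (+0.9921, +0.1251)
n_3 = (+0.7637, +0.6455)
n_4 = (-0.2916, +0.9565)
n_5 = (-0.9908, +0.1350)
n_6 = (-0.7479, -0.6638)
  (0,1): δ = 115.01°  ·
  (0,2): δ = 75.08°  ·
  (0,3): δ = 42.06°  ✓
  (0,4): δ = 24.69°  ✓
  (0,5): δ = 89.97°  ·
  (0,6): δ = 139.32°  ·
  (1,2): δ = 140.07°  ·
  (1,3): δ = 107.05°  ·
  (1,4): δ = 40.30°  ✓
  (1,5): δ = 24.98°  ✓
  (1,6): δ = 74.33°  ·
  (2,3): δ = 146.98°  ·
  (2,4): δ = 80.23°  ·
  (2,5): δ = 14.95°  ✓
  (2,6): δ = 34.40°  ✓
  (3,4): δ = 113.25°  ·
  (3,5): δ = 47.97°  ✓
  (3,6): δ = 1.38°  ✓
  (4,5): δ = 114.71°  ·
  (4,6): δ = 65.36°  ·
  (5,6): δ = 130.65°  ·
antipodal pairs: 8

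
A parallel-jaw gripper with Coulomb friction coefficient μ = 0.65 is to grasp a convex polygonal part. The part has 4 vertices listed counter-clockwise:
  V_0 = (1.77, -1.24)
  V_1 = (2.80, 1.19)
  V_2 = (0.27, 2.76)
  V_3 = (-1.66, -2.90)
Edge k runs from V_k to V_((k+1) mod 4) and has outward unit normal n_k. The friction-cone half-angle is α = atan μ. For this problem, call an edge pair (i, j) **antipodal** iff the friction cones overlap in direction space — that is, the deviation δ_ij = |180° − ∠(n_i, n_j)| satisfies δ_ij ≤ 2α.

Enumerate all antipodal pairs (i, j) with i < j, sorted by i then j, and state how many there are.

α = atan 0.65 = 33.02°;  2α = 66.05°
n_0 = (+0.9207, -0.3903)
n_1 = (+0.5273, +0.8497)
n_2 = (-0.9465, +0.3227)
n_3 = (+0.4356, -0.9001)
  (0,1): δ = 98.85°  ·
  (0,2): δ = 4.14°  ✓
  (0,3): δ = 138.80°  ·
  (1,2): δ = 77.01°  ·
  (1,3): δ = 57.65°  ✓
  (2,3): δ = 45.35°  ✓
antipodal pairs: 3

count = 3; pairs: (0,2), (1,3), (2,3)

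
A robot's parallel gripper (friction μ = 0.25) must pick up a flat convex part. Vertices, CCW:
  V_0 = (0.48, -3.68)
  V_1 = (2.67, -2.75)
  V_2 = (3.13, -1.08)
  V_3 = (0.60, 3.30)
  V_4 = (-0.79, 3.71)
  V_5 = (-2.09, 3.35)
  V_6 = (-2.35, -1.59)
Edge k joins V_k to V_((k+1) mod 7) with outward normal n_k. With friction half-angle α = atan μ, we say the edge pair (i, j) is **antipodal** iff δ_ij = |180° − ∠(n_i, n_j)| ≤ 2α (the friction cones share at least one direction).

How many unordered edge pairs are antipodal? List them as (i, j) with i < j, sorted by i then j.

count = 4; pairs: (0,4), (1,5), (2,6), (3,6)

α = atan 0.25 = 14.04°;  2α = 28.07°
n_0 = (+0.3909, -0.9204)
n_1 = (+0.9641, -0.2656)
n_2 = (+0.8659, +0.5002)
n_3 = (+0.2829, +0.9591)
n_4 = (-0.2669, +0.9637)
n_5 = (-0.9986, +0.0526)
n_6 = (-0.5941, -0.8044)
  (0,1): δ = 128.41°  ·
  (0,2): δ = 83.00°  ·
  (0,3): δ = 39.44°  ·
  (0,4): δ = 7.53°  ✓
  (0,5): δ = 63.98°  ·
  (0,6): δ = 120.54°  ·
  (1,2): δ = 134.59°  ·
  (1,3): δ = 91.03°  ·
  (1,4): δ = 59.12°  ·
  (1,5): δ = 12.39°  ✓
  (1,6): δ = 68.95°  ·
  (2,3): δ = 136.45°  ·
  (2,4): δ = 104.53°  ·
  (2,5): δ = 33.02°  ·
  (2,6): δ = 23.54°  ✓
  (3,4): δ = 148.09°  ·
  (3,5): δ = 76.58°  ·
  (3,6): δ = 20.01°  ✓
  (4,5): δ = 108.49°  ·
  (4,6): δ = 51.93°  ·
  (5,6): δ = 123.43°  ·
antipodal pairs: 4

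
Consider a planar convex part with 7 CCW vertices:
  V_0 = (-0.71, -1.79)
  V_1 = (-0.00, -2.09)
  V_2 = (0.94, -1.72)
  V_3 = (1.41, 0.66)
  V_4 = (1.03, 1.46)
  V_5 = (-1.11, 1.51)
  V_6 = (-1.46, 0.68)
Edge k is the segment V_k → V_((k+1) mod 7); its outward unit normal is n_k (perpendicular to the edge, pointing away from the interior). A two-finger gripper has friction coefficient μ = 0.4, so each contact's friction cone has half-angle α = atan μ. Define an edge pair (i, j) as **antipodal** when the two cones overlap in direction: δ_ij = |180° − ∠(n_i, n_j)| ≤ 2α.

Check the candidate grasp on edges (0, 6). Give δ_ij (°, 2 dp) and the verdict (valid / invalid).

α = atan 0.4 = 21.80°;  2α = 43.60°
edge 0: e_0 = (+0.71, -0.30);  n_0 = (-0.3892, -0.9211)
edge 6: e_6 = (+0.75, -2.47);  n_6 = (-0.9569, -0.2905)
∠(n_0, n_6) = 50.20°
δ = |180° − 50.20°| = 129.80°
129.80° > 2α = 43.60°  →  invalid

δ = 129.80°, invalid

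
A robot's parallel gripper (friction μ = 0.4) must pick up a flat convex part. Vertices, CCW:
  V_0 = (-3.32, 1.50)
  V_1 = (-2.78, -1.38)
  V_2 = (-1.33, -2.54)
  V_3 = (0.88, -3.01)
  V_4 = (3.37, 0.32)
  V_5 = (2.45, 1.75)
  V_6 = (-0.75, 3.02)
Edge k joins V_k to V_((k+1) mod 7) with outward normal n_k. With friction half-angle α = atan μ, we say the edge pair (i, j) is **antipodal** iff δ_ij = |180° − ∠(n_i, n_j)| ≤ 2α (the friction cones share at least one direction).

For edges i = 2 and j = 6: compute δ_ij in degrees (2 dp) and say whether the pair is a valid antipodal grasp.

δ = 42.61°, valid

α = atan 0.4 = 21.80°;  2α = 43.60°
edge 2: e_2 = (+2.21, -0.47);  n_2 = (-0.2080, -0.9781)
edge 6: e_6 = (-2.57, -1.52);  n_6 = (-0.5091, +0.8607)
∠(n_2, n_6) = 137.39°
δ = |180° − 137.39°| = 42.61°
42.61° ≤ 2α = 43.60°  →  valid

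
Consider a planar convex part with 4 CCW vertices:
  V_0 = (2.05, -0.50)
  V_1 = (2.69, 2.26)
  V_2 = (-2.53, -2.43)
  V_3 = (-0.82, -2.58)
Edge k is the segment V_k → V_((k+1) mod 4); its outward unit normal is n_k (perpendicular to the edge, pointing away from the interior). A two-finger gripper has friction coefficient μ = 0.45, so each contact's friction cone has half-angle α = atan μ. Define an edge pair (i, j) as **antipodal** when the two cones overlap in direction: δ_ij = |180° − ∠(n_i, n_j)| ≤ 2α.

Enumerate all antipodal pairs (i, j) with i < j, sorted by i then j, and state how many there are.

count = 3; pairs: (0,1), (1,2), (1,3)

α = atan 0.45 = 24.23°;  2α = 48.46°
n_0 = (+0.9742, -0.2259)
n_1 = (-0.6683, +0.7439)
n_2 = (-0.0874, -0.9962)
n_3 = (+0.5868, -0.8097)
  (0,1): δ = 35.01°  ✓
  (0,2): δ = 98.04°  ·
  (0,3): δ = 138.99°  ·
  (1,2): δ = 46.95°  ✓
  (1,3): δ = 6.01°  ✓
  (2,3): δ = 139.05°  ·
antipodal pairs: 3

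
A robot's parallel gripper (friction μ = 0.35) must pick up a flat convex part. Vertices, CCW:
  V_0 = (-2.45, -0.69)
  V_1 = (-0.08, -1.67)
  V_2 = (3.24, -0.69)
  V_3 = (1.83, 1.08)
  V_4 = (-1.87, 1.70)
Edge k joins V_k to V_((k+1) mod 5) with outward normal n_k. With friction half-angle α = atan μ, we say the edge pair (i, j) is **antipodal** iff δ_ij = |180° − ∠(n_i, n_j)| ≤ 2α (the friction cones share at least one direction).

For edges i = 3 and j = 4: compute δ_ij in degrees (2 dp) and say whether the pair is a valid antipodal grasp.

α = atan 0.35 = 19.29°;  2α = 38.58°
edge 3: e_3 = (-3.70, +0.62);  n_3 = (+0.1653, +0.9862)
edge 4: e_4 = (-0.58, -2.39);  n_4 = (-0.9718, +0.2358)
∠(n_3, n_4) = 85.87°
δ = |180° − 85.87°| = 94.13°
94.13° > 2α = 38.58°  →  invalid

δ = 94.13°, invalid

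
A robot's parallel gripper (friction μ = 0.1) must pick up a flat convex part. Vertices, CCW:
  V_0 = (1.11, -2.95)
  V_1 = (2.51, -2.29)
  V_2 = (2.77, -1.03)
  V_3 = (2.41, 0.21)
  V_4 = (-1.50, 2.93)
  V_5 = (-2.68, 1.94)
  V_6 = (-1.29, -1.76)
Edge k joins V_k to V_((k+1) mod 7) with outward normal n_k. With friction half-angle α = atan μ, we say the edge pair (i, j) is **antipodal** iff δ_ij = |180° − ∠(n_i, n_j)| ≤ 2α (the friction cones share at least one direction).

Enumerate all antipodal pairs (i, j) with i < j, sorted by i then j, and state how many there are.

count = 2; pairs: (2,5), (3,6)

α = atan 0.1 = 5.71°;  2α = 11.42°
n_0 = (+0.4264, -0.9045)
n_1 = (+0.9794, -0.2021)
n_2 = (+0.9603, +0.2788)
n_3 = (+0.5711, +0.8209)
n_4 = (-0.6427, +0.7661)
n_5 = (-0.9361, -0.3517)
n_6 = (-0.4442, -0.8959)
  (0,1): δ = 126.90°  ·
  (0,2): δ = 99.05°  ·
  (0,3): δ = 60.07°  ·
  (0,4): δ = 14.76°  ·
  (0,5): δ = 85.35°  ·
  (0,6): δ = 128.39°  ·
  (1,2): δ = 152.15°  ·
  (1,3): δ = 113.17°  ·
  (1,4): δ = 38.34°  ·
  (1,5): δ = 32.25°  ·
  (1,6): δ = 75.29°  ·
  (2,3): δ = 141.01°  ·
  (2,4): δ = 66.19°  ·
  (2,5): δ = 4.40°  ✓
  (2,6): δ = 47.44°  ·
  (3,4): δ = 105.18°  ·
  (3,5): δ = 34.59°  ·
  (3,6): δ = 8.45°  ✓
  (4,5): δ = 109.41°  ·
  (4,6): δ = 66.37°  ·
  (5,6): δ = 136.96°  ·
antipodal pairs: 2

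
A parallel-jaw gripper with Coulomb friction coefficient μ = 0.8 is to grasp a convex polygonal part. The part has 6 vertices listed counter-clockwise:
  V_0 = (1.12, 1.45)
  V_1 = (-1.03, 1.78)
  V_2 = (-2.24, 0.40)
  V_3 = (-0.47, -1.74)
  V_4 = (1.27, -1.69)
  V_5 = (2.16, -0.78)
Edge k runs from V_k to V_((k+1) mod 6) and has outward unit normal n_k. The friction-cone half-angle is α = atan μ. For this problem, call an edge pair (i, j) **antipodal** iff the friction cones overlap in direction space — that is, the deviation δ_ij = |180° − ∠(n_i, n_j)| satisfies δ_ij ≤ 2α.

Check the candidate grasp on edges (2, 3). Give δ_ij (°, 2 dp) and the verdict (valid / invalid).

α = atan 0.8 = 38.66°;  2α = 77.32°
edge 2: e_2 = (+1.77, -2.14);  n_2 = (-0.7706, -0.6373)
edge 3: e_3 = (+1.74, +0.05);  n_3 = (+0.0287, -0.9996)
∠(n_2, n_3) = 52.05°
δ = |180° − 52.05°| = 127.95°
127.95° > 2α = 77.32°  →  invalid

δ = 127.95°, invalid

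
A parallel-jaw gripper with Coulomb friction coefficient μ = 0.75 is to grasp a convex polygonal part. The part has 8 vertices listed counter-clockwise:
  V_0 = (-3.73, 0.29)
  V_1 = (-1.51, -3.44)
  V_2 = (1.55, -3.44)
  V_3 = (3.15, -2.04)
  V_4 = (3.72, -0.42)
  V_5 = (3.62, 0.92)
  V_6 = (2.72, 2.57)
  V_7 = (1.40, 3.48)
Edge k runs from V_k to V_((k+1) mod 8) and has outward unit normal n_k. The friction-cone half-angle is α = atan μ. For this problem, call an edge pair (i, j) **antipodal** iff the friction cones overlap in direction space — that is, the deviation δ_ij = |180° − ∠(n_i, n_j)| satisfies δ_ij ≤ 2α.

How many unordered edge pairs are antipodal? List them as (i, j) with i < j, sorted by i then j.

α = atan 0.75 = 36.87°;  2α = 73.74°
n_0 = (-0.8593, -0.5114)
n_1 = (+0.0000, -1.0000)
n_2 = (+0.6585, -0.7526)
n_3 = (+0.9433, -0.3319)
n_4 = (+0.9972, +0.0744)
n_5 = (+0.8779, +0.4789)
n_6 = (+0.5676, +0.8233)
n_7 = (-0.5281, +0.8492)
  (0,1): δ = 120.76°  ·
  (0,2): δ = 79.57°  ·
  (0,3): δ = 50.14°  ✓
  (0,4): δ = 26.49°  ✓
  (0,5): δ = 2.15°  ✓
  (0,6): δ = 24.66°  ✓
  (0,7): δ = 91.11°  ·
  (1,2): δ = 138.81°  ·
  (1,3): δ = 109.38°  ·
  (1,4): δ = 85.73°  ·
  (1,5): δ = 61.39°  ✓
  (1,6): δ = 34.58°  ✓
  (1,7): δ = 31.87°  ✓
  (2,3): δ = 150.57°  ·
  (2,4): δ = 126.92°  ·
  (2,5): δ = 102.58°  ·
  (2,6): δ = 75.77°  ·
  (2,7): δ = 9.31°  ✓
  (3,4): δ = 156.35°  ·
  (3,5): δ = 132.01°  ·
  (3,6): δ = 105.20°  ·
  (3,7): δ = 38.74°  ✓
  (4,5): δ = 155.66°  ·
  (4,6): δ = 128.85°  ·
  (4,7): δ = 62.39°  ✓
  (5,6): δ = 153.19°  ·
  (5,7): δ = 86.74°  ·
  (6,7): δ = 113.54°  ·
antipodal pairs: 10

count = 10; pairs: (0,3), (0,4), (0,5), (0,6), (1,5), (1,6), (1,7), (2,7), (3,7), (4,7)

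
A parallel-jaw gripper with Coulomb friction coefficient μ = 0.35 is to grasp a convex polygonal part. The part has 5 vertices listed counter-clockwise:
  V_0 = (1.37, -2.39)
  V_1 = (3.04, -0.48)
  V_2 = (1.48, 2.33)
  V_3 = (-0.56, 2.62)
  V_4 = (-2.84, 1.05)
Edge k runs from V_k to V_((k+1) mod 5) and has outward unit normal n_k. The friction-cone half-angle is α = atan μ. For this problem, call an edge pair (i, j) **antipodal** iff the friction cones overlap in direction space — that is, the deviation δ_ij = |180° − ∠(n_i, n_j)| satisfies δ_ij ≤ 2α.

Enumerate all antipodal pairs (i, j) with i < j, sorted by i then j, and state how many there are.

count = 3; pairs: (0,3), (1,4), (2,4)

α = atan 0.35 = 19.29°;  2α = 38.58°
n_0 = (+0.7528, -0.6582)
n_1 = (+0.8743, +0.4854)
n_2 = (+0.1407, +0.9900)
n_3 = (-0.5671, +0.8236)
n_4 = (-0.6327, -0.7744)
  (0,1): δ = 109.80°  ·
  (0,2): δ = 56.93°  ·
  (0,3): δ = 14.28°  ✓
  (0,4): δ = 91.91°  ·
  (1,2): δ = 127.13°  ·
  (1,3): δ = 84.49°  ·
  (1,4): δ = 21.71°  ✓
  (2,3): δ = 137.36°  ·
  (2,4): δ = 31.16°  ✓
  (3,4): δ = 73.80°  ·
antipodal pairs: 3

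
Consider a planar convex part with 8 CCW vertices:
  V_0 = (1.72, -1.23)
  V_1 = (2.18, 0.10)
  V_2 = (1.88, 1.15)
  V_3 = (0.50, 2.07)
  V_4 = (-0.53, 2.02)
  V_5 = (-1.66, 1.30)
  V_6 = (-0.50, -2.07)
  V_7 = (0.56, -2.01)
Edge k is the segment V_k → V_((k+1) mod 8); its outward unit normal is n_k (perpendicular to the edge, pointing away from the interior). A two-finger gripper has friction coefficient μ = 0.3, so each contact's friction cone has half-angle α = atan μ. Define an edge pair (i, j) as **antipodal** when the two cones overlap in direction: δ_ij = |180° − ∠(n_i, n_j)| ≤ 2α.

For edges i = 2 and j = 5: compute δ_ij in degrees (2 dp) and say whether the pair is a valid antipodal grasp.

δ = 37.32°, invalid

α = atan 0.3 = 16.70°;  2α = 33.40°
edge 2: e_2 = (-1.38, +0.92);  n_2 = (+0.5547, +0.8321)
edge 5: e_5 = (+1.16, -3.37);  n_5 = (-0.9456, -0.3255)
∠(n_2, n_5) = 142.68°
δ = |180° − 142.68°| = 37.32°
37.32° > 2α = 33.40°  →  invalid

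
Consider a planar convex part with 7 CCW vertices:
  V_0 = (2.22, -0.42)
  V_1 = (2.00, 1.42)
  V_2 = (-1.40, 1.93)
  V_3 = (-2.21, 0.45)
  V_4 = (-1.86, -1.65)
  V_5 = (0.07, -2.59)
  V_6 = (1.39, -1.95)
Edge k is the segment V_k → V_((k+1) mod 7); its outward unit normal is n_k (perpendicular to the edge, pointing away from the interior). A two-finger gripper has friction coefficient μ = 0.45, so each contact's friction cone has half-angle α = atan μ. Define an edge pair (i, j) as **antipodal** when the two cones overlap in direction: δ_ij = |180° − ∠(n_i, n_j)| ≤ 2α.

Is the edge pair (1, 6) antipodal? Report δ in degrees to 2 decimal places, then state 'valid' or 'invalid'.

α = atan 0.45 = 24.23°;  2α = 48.46°
edge 1: e_1 = (-3.40, +0.51);  n_1 = (+0.1483, +0.9889)
edge 6: e_6 = (+0.83, +1.53);  n_6 = (+0.8790, -0.4768)
∠(n_1, n_6) = 109.95°
δ = |180° − 109.95°| = 70.05°
70.05° > 2α = 48.46°  →  invalid

δ = 70.05°, invalid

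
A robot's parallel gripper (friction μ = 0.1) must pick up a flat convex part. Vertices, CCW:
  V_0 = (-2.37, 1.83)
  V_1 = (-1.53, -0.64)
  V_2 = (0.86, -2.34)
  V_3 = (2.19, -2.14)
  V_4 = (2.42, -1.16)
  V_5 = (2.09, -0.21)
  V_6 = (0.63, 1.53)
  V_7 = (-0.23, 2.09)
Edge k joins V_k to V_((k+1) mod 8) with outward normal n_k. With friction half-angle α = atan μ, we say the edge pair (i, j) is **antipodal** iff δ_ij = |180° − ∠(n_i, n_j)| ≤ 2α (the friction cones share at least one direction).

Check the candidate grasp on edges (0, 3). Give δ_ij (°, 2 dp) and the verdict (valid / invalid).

δ = 31.99°, invalid

α = atan 0.1 = 5.71°;  2α = 11.42°
edge 0: e_0 = (+0.84, -2.47);  n_0 = (-0.9467, -0.3220)
edge 3: e_3 = (+0.23, +0.98);  n_3 = (+0.9735, -0.2285)
∠(n_0, n_3) = 148.01°
δ = |180° − 148.01°| = 31.99°
31.99° > 2α = 11.42°  →  invalid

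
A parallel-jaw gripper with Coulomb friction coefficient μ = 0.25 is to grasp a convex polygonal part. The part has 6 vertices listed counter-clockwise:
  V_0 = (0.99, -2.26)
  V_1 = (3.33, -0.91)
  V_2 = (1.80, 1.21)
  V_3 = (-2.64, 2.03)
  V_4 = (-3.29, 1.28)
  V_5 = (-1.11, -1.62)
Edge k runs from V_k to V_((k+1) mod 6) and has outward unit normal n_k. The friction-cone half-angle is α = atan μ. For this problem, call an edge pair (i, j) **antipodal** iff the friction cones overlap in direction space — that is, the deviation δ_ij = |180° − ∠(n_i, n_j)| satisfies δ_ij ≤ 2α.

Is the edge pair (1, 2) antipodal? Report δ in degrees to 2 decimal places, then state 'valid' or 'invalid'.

δ = 136.28°, invalid

α = atan 0.25 = 14.04°;  2α = 28.07°
edge 1: e_1 = (-1.53, +2.12);  n_1 = (+0.8109, +0.5852)
edge 2: e_2 = (-4.44, +0.82);  n_2 = (+0.1816, +0.9834)
∠(n_1, n_2) = 43.72°
δ = |180° − 43.72°| = 136.28°
136.28° > 2α = 28.07°  →  invalid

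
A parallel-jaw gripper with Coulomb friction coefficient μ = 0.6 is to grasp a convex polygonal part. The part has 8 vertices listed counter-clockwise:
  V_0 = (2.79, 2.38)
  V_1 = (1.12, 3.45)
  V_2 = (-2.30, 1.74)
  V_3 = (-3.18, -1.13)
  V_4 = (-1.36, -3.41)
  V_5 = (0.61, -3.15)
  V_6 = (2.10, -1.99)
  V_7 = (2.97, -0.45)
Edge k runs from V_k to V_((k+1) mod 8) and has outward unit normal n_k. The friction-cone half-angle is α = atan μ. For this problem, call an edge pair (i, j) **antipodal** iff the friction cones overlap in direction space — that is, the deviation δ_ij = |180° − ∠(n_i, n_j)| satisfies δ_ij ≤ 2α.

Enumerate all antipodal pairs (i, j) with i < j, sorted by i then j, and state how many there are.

α = atan 0.6 = 30.96°;  2α = 61.93°
n_0 = (+0.5395, +0.8420)
n_1 = (-0.4472, +0.8944)
n_2 = (-0.9561, +0.2931)
n_3 = (-0.7815, -0.6239)
n_4 = (+0.1308, -0.9914)
n_5 = (+0.6143, -0.7891)
n_6 = (+0.8707, -0.4919)
n_7 = (+0.9980, +0.0635)
  (0,1): δ = 120.79°  ·
  (0,2): δ = 74.40°  ·
  (0,3): δ = 18.75°  ✓
  (0,4): δ = 40.17°  ✓
  (0,5): δ = 70.55°  ·
  (0,6): δ = 93.18°  ·
  (0,7): δ = 126.29°  ·
  (1,2): δ = 133.61°  ·
  (1,3): δ = 77.97°  ·
  (1,4): δ = 19.05°  ✓
  (1,5): δ = 11.34°  ✓
  (1,6): δ = 33.97°  ✓
  (1,7): δ = 67.07°  ·
  (2,3): δ = 124.35°  ·
  (2,4): δ = 65.43°  ·
  (2,5): δ = 35.05°  ✓
  (2,6): δ = 12.42°  ✓
  (2,7): δ = 20.69°  ✓
  (3,4): δ = 121.08°  ·
  (3,5): δ = 90.70°  ·
  (3,6): δ = 68.06°  ·
  (3,7): δ = 34.96°  ✓
  (4,5): δ = 149.62°  ·
  (4,6): δ = 126.98°  ·
  (4,7): δ = 93.88°  ·
  (5,6): δ = 157.37°  ·
  (5,7): δ = 124.26°  ·
  (6,7): δ = 146.90°  ·
antipodal pairs: 9

count = 9; pairs: (0,3), (0,4), (1,4), (1,5), (1,6), (2,5), (2,6), (2,7), (3,7)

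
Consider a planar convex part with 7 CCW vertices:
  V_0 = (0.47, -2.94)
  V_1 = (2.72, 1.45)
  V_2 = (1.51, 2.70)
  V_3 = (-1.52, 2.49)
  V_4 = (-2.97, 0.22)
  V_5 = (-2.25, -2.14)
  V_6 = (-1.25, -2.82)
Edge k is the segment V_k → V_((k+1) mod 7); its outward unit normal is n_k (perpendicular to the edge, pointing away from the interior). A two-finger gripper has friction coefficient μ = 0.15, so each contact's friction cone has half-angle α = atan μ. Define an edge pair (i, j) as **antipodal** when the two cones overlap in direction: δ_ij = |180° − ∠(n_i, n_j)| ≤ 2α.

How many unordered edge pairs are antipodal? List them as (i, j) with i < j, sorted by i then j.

count = 3; pairs: (0,3), (1,5), (2,6)

α = atan 0.15 = 8.53°;  2α = 17.06°
n_0 = (+0.8899, -0.4561)
n_1 = (+0.7185, +0.6955)
n_2 = (-0.0691, +0.9976)
n_3 = (-0.8427, +0.5383)
n_4 = (-0.9565, -0.2918)
n_5 = (-0.5623, -0.8269)
n_6 = (-0.0696, -0.9976)
  (0,1): δ = 108.80°  ·
  (0,2): δ = 58.90°  ·
  (0,3): δ = 5.43°  ✓
  (0,4): δ = 44.10°  ·
  (0,5): δ = 82.92°  ·
  (0,6): δ = 113.15°  ·
  (1,2): δ = 130.10°  ·
  (1,3): δ = 76.64°  ·
  (1,4): δ = 27.10°  ·
  (1,5): δ = 11.72°  ✓
  (1,6): δ = 41.94°  ·
  (2,3): δ = 126.53°  ·
  (2,4): δ = 77.00°  ·
  (2,5): δ = 38.18°  ·
  (2,6): δ = 7.96°  ✓
  (3,4): δ = 130.46°  ·
  (3,5): δ = 91.65°  ·
  (3,6): δ = 61.42°  ·
  (4,5): δ = 141.18°  ·
  (4,6): δ = 110.96°  ·
  (5,6): δ = 149.78°  ·
antipodal pairs: 3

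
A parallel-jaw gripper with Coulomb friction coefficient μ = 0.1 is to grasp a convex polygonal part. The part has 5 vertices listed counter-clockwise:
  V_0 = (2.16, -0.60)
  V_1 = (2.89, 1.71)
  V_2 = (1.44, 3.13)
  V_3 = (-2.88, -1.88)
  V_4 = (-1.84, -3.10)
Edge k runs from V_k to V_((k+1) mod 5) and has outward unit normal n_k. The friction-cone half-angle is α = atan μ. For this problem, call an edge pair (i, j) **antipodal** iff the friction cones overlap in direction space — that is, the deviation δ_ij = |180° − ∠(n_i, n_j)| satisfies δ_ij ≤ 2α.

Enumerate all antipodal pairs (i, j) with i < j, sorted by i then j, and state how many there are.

count = 1; pairs: (1,3)

α = atan 0.1 = 5.71°;  2α = 11.42°
n_0 = (+0.9535, -0.3013)
n_1 = (+0.6997, +0.7145)
n_2 = (-0.7573, +0.6530)
n_3 = (-0.7610, -0.6487)
n_4 = (+0.5300, -0.8480)
  (0,1): δ = 116.86°  ·
  (0,2): δ = 23.23°  ·
  (0,3): δ = 57.98°  ·
  (0,4): δ = 139.54°  ·
  (1,2): δ = 86.37°  ·
  (1,3): δ = 5.15°  ✓
  (1,4): δ = 76.41°  ·
  (2,3): δ = 98.78°  ·
  (2,4): δ = 17.22°  ·
  (3,4): δ = 98.44°  ·
antipodal pairs: 1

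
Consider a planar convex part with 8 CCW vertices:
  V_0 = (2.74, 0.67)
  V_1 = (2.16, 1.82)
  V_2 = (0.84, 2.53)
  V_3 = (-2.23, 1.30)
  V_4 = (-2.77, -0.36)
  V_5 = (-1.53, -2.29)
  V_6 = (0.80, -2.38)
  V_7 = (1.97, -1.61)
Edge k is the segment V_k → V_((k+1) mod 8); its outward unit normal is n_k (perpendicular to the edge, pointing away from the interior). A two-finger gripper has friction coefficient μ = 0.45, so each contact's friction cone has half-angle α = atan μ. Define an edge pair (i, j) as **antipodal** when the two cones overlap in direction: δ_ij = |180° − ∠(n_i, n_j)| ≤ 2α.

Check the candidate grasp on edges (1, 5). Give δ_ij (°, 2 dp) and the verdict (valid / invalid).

α = atan 0.45 = 24.23°;  2α = 48.46°
edge 1: e_1 = (-1.32, +0.71);  n_1 = (+0.4737, +0.8807)
edge 5: e_5 = (+2.33, -0.09);  n_5 = (-0.0386, -0.9993)
∠(n_1, n_5) = 153.94°
δ = |180° − 153.94°| = 26.06°
26.06° ≤ 2α = 48.46°  →  valid

δ = 26.06°, valid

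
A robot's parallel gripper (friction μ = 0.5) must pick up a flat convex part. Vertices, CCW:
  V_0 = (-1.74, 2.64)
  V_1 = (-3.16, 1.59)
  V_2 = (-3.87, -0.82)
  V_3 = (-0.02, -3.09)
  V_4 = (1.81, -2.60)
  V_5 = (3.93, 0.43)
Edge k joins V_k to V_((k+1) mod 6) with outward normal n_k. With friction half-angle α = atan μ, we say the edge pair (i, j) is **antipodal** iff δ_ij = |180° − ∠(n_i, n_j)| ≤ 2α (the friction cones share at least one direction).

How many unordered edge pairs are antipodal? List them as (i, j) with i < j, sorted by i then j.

count = 5; pairs: (0,3), (0,4), (1,4), (2,5), (3,5)

α = atan 0.5 = 26.57°;  2α = 53.13°
n_0 = (-0.5946, +0.8041)
n_1 = (-0.9592, +0.2826)
n_2 = (-0.5079, -0.8614)
n_3 = (+0.2586, -0.9660)
n_4 = (+0.8194, -0.5733)
n_5 = (+0.3632, +0.9317)
  (0,1): δ = 142.90°  ·
  (0,2): δ = 67.00°  ·
  (0,3): δ = 21.49°  ✓
  (0,4): δ = 18.54°  ✓
  (0,5): δ = 122.23°  ·
  (1,2): δ = 104.11°  ·
  (1,3): δ = 58.59°  ·
  (1,4): δ = 18.56°  ✓
  (1,5): δ = 85.12°  ·
  (2,3): δ = 134.49°  ·
  (2,4): δ = 94.46°  ·
  (2,5): δ = 9.23°  ✓
  (3,4): δ = 139.97°  ·
  (3,5): δ = 36.28°  ✓
  (4,5): δ = 76.32°  ·
antipodal pairs: 5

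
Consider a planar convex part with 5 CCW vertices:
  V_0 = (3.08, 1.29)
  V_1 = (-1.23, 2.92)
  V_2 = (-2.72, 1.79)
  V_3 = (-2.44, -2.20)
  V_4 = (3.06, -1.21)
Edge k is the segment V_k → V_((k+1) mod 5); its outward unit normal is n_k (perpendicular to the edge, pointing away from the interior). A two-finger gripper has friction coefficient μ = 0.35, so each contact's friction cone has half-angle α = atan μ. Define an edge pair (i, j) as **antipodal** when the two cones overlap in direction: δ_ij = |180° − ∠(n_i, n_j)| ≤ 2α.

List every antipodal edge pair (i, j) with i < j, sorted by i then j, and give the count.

α = atan 0.35 = 19.29°;  2α = 38.58°
n_0 = (+0.3537, +0.9353)
n_1 = (-0.6043, +0.7968)
n_2 = (-0.9975, -0.0700)
n_3 = (+0.1772, -0.9842)
n_4 = (+1.0000, -0.0080)
  (0,1): δ = 122.11°  ·
  (0,2): δ = 65.27°  ·
  (0,3): δ = 30.92°  ✓
  (0,4): δ = 110.26°  ·
  (1,2): δ = 123.16°  ·
  (1,3): δ = 26.97°  ✓
  (1,4): δ = 52.37°  ·
  (2,3): δ = 83.81°  ·
  (2,4): δ = 4.47°  ✓
  (3,4): δ = 100.66°  ·
antipodal pairs: 3

count = 3; pairs: (0,3), (1,3), (2,4)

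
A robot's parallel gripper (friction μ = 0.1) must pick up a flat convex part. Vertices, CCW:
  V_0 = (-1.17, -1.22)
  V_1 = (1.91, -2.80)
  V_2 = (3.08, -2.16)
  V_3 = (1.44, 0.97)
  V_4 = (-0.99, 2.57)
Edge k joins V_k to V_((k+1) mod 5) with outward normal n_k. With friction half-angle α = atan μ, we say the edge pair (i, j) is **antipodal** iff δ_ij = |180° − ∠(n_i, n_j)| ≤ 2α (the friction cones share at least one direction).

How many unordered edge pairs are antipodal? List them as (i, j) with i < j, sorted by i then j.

α = atan 0.1 = 5.71°;  2α = 11.42°
n_0 = (-0.4564, -0.8898)
n_1 = (+0.4799, -0.8773)
n_2 = (+0.8858, +0.4641)
n_3 = (+0.5499, +0.8352)
n_4 = (-0.9989, +0.0474)
  (0,1): δ = 124.16°  ·
  (0,2): δ = 35.19°  ·
  (0,3): δ = 6.21°  ✓
  (0,4): δ = 114.44°  ·
  (1,2): δ = 91.03°  ·
  (1,3): δ = 62.04°  ·
  (1,4): δ = 58.60°  ·
  (2,3): δ = 151.02°  ·
  (2,4): δ = 30.37°  ·
  (3,4): δ = 59.36°  ·
antipodal pairs: 1

count = 1; pairs: (0,3)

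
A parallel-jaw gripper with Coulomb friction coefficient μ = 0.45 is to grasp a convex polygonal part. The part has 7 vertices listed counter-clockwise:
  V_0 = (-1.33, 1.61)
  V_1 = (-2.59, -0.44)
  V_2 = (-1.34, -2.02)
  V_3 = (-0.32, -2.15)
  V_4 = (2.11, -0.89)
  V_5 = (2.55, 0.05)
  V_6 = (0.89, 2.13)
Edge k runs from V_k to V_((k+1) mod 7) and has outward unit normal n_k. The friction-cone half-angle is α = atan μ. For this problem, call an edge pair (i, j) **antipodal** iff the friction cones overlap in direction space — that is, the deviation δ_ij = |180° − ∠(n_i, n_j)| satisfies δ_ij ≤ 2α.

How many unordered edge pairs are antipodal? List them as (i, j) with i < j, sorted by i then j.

α = atan 0.45 = 24.23°;  2α = 48.46°
n_0 = (-0.8519, +0.5236)
n_1 = (-0.7842, -0.6204)
n_2 = (-0.1264, -0.9920)
n_3 = (+0.4603, -0.8878)
n_4 = (+0.9057, -0.4239)
n_5 = (+0.7816, +0.6238)
n_6 = (-0.2281, +0.9736)
  (0,1): δ = 110.07°  ·
  (0,2): δ = 65.69°  ·
  (0,3): δ = 31.02°  ✓
  (0,4): δ = 6.49°  ✓
  (0,5): δ = 70.17°  ·
  (0,6): δ = 134.76°  ·
  (1,2): δ = 135.61°  ·
  (1,3): δ = 100.94°  ·
  (1,4): δ = 63.43°  ·
  (1,5): δ = 0.24°  ✓
  (1,6): δ = 64.83°  ·
  (2,3): δ = 145.33°  ·
  (2,4): δ = 107.82°  ·
  (2,5): δ = 44.14°  ✓
  (2,6): δ = 20.45°  ✓
  (3,4): δ = 142.49°  ·
  (3,5): δ = 78.82°  ·
  (3,6): δ = 14.22°  ✓
  (4,5): δ = 116.32°  ·
  (4,6): δ = 51.73°  ·
  (5,6): δ = 115.41°  ·
antipodal pairs: 6

count = 6; pairs: (0,3), (0,4), (1,5), (2,5), (2,6), (3,6)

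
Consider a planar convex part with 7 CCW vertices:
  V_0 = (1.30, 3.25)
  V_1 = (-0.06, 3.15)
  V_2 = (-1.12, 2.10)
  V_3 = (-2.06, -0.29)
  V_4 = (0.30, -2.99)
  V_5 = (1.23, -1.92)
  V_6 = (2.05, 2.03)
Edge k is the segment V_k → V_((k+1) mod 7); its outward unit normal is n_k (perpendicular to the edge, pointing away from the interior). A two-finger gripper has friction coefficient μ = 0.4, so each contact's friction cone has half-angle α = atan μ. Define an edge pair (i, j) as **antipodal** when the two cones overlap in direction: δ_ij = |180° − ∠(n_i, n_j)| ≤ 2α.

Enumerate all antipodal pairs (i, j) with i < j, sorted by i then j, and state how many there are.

α = atan 0.4 = 21.80°;  2α = 43.60°
n_0 = (-0.0733, +0.9973)
n_1 = (-0.7037, +0.7105)
n_2 = (-0.9306, +0.3660)
n_3 = (-0.7529, -0.6581)
n_4 = (+0.7548, -0.6560)
n_5 = (+0.9791, -0.2033)
n_6 = (+0.8519, +0.5237)
  (0,1): δ = 139.48°  ·
  (0,2): δ = 115.68°  ·
  (0,3): δ = 53.05°  ·
  (0,4): δ = 44.80°  ·
  (0,5): δ = 74.07°  ·
  (0,6): δ = 117.38°  ·
  (1,2): δ = 156.20°  ·
  (1,3): δ = 93.57°  ·
  (1,4): δ = 4.28°  ✓
  (1,5): δ = 33.54°  ✓
  (1,6): δ = 76.85°  ·
  (2,3): δ = 117.37°  ·
  (2,4): δ = 19.53°  ✓
  (2,5): δ = 9.74°  ✓
  (2,6): δ = 53.05°  ·
  (3,4): δ = 82.15°  ·
  (3,5): δ = 52.88°  ·
  (3,6): δ = 9.57°  ✓
  (4,5): δ = 150.73°  ·
  (4,6): δ = 107.42°  ·
  (5,6): δ = 136.69°  ·
antipodal pairs: 5

count = 5; pairs: (1,4), (1,5), (2,4), (2,5), (3,6)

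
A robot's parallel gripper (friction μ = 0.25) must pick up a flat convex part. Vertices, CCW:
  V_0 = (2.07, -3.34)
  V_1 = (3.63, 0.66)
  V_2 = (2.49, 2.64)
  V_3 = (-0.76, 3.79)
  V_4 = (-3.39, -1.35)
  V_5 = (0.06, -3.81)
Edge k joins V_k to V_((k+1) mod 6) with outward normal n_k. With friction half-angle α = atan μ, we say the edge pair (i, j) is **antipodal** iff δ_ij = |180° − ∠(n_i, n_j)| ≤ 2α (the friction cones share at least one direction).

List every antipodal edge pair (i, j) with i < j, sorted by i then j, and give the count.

count = 3; pairs: (0,3), (1,4), (2,4)

α = atan 0.25 = 14.04°;  2α = 28.07°
n_0 = (+0.9317, -0.3633)
n_1 = (+0.8666, +0.4990)
n_2 = (+0.3336, +0.9427)
n_3 = (-0.8902, +0.4555)
n_4 = (-0.5806, -0.8142)
n_5 = (+0.2277, -0.9737)
  (0,1): δ = 128.76°  ·
  (0,2): δ = 88.18°  ·
  (0,3): δ = 5.79°  ✓
  (0,4): δ = 75.82°  ·
  (0,5): δ = 124.47°  ·
  (1,2): δ = 139.42°  ·
  (1,3): δ = 57.03°  ·
  (1,4): δ = 24.58°  ✓
  (1,5): δ = 73.23°  ·
  (2,3): δ = 97.61°  ·
  (2,4): δ = 16.00°  ✓
  (2,5): δ = 32.65°  ·
  (3,4): δ = 98.39°  ·
  (3,5): δ = 49.74°  ·
  (4,5): δ = 131.35°  ·
antipodal pairs: 3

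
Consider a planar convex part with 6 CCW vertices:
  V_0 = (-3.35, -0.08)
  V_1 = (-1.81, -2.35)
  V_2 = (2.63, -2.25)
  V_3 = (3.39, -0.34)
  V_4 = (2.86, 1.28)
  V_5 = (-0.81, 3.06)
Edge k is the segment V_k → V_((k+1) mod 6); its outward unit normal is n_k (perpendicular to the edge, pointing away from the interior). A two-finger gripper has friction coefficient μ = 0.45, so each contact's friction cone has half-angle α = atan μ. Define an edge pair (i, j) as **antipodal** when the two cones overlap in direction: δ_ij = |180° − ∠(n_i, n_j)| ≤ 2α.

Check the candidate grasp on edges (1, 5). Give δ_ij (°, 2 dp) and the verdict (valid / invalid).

δ = 49.74°, invalid

α = atan 0.45 = 24.23°;  2α = 48.46°
edge 1: e_1 = (+4.44, +0.10);  n_1 = (+0.0225, -0.9997)
edge 5: e_5 = (-2.54, -3.14);  n_5 = (-0.7775, +0.6289)
∠(n_1, n_5) = 130.26°
δ = |180° − 130.26°| = 49.74°
49.74° > 2α = 48.46°  →  invalid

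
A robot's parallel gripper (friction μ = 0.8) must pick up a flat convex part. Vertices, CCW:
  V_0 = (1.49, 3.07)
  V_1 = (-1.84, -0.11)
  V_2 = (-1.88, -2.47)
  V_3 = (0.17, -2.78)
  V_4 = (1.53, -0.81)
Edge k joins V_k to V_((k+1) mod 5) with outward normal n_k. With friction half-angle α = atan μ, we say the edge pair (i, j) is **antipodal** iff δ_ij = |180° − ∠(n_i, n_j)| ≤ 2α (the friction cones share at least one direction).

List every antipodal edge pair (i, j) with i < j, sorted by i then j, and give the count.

count = 5; pairs: (0,2), (0,3), (0,4), (1,3), (1,4)

α = atan 0.8 = 38.66°;  2α = 77.32°
n_0 = (-0.6906, +0.7232)
n_1 = (-0.9999, +0.0169)
n_2 = (-0.1495, -0.9888)
n_3 = (+0.8229, -0.5681)
n_4 = (+0.9999, +0.0103)
  (0,1): δ = 134.65°  ·
  (0,2): δ = 52.28°  ✓
  (0,3): δ = 11.70°  ✓
  (0,4): δ = 46.91°  ✓
  (1,2): δ = 97.63°  ·
  (1,3): δ = 33.65°  ✓
  (1,4): δ = 1.56°  ✓
  (2,3): δ = 116.02°  ·
  (2,4): δ = 80.81°  ·
  (3,4): δ = 144.79°  ·
antipodal pairs: 5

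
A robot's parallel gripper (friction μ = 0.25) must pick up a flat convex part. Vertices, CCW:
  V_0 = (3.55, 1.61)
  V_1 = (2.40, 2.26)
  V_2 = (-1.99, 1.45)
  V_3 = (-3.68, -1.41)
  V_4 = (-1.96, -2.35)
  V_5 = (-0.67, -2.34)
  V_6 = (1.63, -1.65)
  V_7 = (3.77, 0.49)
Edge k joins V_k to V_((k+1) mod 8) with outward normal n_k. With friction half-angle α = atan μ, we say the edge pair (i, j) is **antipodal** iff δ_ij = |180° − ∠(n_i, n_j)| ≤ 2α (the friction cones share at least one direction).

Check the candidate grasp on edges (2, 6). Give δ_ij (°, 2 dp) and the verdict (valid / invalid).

δ = 14.42°, valid

α = atan 0.25 = 14.04°;  2α = 28.07°
edge 2: e_2 = (-1.69, -2.86);  n_2 = (-0.8609, +0.5087)
edge 6: e_6 = (+2.14, +2.14);  n_6 = (+0.7071, -0.7071)
∠(n_2, n_6) = 165.58°
δ = |180° − 165.58°| = 14.42°
14.42° ≤ 2α = 28.07°  →  valid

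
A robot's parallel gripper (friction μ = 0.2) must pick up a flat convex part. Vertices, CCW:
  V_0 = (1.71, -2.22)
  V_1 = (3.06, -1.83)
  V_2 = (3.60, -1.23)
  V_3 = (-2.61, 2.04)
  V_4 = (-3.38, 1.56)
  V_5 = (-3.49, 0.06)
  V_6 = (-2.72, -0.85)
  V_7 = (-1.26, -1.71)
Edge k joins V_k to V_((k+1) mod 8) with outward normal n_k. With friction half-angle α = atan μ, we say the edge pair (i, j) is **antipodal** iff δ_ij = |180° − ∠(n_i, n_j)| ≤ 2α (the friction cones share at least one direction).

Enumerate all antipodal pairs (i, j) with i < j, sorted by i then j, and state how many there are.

α = atan 0.2 = 11.31°;  2α = 22.62°
n_0 = (+0.2775, -0.9607)
n_1 = (+0.7433, -0.6690)
n_2 = (+0.4659, +0.8848)
n_3 = (-0.5290, +0.8486)
n_4 = (-0.9973, +0.0731)
n_5 = (-0.7634, -0.6459)
n_6 = (-0.5075, -0.8616)
n_7 = (-0.1692, -0.9856)
  (0,1): δ = 148.10°  ·
  (0,2): δ = 43.88°  ·
  (0,3): δ = 15.83°  ✓
  (0,4): δ = 69.69°  ·
  (0,5): δ = 114.12°  ·
  (0,6): δ = 133.39°  ·
  (0,7): δ = 154.14°  ·
  (1,2): δ = 75.78°  ·
  (1,3): δ = 16.07°  ✓
  (1,4): δ = 37.79°  ·
  (1,5): δ = 82.22°  ·
  (1,6): δ = 101.49°  ·
  (1,7): δ = 122.24°  ·
  (2,3): δ = 120.29°  ·
  (2,4): δ = 66.42°  ·
  (2,5): δ = 21.99°  ✓
  (2,6): δ = 2.73°  ✓
  (2,7): δ = 18.03°  ✓
  (3,4): δ = 126.13°  ·
  (3,5): δ = 81.70°  ·
  (3,6): δ = 62.44°  ·
  (3,7): δ = 41.68°  ·
  (4,5): δ = 135.57°  ·
  (4,6): δ = 116.31°  ·
  (4,7): δ = 95.55°  ·
  (5,6): δ = 160.74°  ·
  (5,7): δ = 139.98°  ·
  (6,7): δ = 159.24°  ·
antipodal pairs: 5

count = 5; pairs: (0,3), (1,3), (2,5), (2,6), (2,7)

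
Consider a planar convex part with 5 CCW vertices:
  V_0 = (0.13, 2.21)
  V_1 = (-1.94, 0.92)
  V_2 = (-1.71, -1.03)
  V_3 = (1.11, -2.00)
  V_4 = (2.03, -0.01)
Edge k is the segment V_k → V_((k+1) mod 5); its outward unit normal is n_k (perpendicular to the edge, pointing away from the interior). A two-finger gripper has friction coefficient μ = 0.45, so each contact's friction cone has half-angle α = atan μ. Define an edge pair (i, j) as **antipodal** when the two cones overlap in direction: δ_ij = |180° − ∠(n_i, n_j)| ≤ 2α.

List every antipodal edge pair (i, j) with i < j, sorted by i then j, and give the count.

α = atan 0.45 = 24.23°;  2α = 48.46°
n_0 = (-0.5289, +0.8487)
n_1 = (-0.9931, -0.1171)
n_2 = (-0.3253, -0.9456)
n_3 = (+0.9077, -0.4196)
n_4 = (+0.7597, +0.6502)
  (0,1): δ = 115.20°  ·
  (0,2): δ = 50.91°  ·
  (0,3): δ = 33.26°  ✓
  (0,4): δ = 98.63°  ·
  (1,2): δ = 115.71°  ·
  (1,3): δ = 31.54°  ✓
  (1,4): δ = 33.83°  ✓
  (2,3): δ = 95.83°  ·
  (2,4): δ = 30.46°  ✓
  (3,4): δ = 114.63°  ·
antipodal pairs: 4

count = 4; pairs: (0,3), (1,3), (1,4), (2,4)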